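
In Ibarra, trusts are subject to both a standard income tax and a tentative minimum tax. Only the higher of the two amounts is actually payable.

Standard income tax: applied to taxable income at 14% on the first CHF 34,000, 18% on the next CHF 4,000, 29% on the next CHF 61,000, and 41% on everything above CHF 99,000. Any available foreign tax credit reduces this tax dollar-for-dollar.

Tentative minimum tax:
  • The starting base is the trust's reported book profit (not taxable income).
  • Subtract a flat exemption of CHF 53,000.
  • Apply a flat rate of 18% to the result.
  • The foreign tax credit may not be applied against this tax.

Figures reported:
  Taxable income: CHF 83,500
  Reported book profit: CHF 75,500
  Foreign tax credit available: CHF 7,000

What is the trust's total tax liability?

Standard income tax:
  CHF 34,000 × 14% = CHF 4,760
  CHF 4,000 × 18% = CHF 720
  CHF 45,500 × 29% = CHF 13,195
  → CHF 18,675
  Less foreign tax credit CHF 7,000 → CHF 11,675

Tentative minimum tax:
  Base (reported book profit): CHF 75,500
  Less exemption CHF 53,000 → base CHF 22,500
  CHF 22,500 × 18% = CHF 4,050

CHF 11,675 > CHF 4,050, so the standard income tax governs.

CHF 11,675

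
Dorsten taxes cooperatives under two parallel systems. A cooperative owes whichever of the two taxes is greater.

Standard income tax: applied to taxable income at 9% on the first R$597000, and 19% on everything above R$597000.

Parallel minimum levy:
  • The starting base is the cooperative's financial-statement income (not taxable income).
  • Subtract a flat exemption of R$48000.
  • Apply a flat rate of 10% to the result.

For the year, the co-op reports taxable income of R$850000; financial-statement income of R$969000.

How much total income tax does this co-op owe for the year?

Standard income tax:
  R$597000 × 9% = R$53730
  R$253000 × 19% = R$48070
  → R$101800

Parallel minimum levy:
  Base (financial-statement income): R$969000
  Less exemption R$48000 → base R$921000
  R$921000 × 10% = R$92100

R$101800 > R$92100, so the standard income tax governs.

R$101800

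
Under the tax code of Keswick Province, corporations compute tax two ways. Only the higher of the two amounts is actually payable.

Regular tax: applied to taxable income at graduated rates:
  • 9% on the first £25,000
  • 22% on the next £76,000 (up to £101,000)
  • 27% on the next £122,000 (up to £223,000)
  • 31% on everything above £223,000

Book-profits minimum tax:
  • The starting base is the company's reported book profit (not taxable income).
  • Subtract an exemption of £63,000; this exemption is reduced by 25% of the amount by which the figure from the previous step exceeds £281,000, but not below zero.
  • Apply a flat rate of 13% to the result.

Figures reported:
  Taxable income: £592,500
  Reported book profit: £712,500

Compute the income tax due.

Book-profits minimum tax:
  Base (reported book profit): £712,500
  Exemption: 25% × (£712,500 − £281,000) = £107,875 ≥ £63,000, so the exemption is fully phased out
  Base: £712,500 − £0 = £712,500
  £712,500 × 13% = £92,625

Regular tax:
  £25,000 × 9% = £2,250
  £76,000 × 22% = £16,720
  £122,000 × 27% = £32,940
  £369,500 × 31% = £114,545
  → £166,455

£166,455 > £92,625, so the regular tax governs.

£166,455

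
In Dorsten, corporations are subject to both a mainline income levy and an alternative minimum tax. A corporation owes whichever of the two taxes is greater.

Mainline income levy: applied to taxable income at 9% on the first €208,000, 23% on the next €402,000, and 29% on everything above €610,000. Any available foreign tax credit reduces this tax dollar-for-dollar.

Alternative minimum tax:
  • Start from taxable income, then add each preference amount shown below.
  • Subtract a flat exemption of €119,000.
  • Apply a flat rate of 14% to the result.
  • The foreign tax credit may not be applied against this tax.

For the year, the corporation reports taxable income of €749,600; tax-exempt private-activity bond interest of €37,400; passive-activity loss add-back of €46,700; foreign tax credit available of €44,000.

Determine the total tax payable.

€107,664

Alternative minimum tax:
  Adjusted income: €749,600 + €37,400 + €46,700 = €833,700
  Less exemption €119,000 → base €714,700
  €714,700 × 14% = €100,058

Mainline income levy:
  €208,000 × 9% = €18,720
  €402,000 × 23% = €92,460
  €139,600 × 29% = €40,484
  → €151,664
  Less foreign tax credit €44,000 → €107,664

€107,664 > €100,058, so the mainline income levy governs.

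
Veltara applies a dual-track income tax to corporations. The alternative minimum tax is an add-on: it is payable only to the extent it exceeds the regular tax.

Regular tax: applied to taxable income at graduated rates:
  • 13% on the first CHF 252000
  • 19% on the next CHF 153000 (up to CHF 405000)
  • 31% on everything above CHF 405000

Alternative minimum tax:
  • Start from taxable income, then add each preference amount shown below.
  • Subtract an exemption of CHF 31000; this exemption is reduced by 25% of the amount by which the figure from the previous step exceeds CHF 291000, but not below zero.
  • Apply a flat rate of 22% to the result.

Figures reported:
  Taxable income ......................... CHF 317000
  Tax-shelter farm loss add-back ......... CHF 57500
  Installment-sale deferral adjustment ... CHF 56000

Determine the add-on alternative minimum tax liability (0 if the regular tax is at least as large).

Regular tax:
  CHF 252000 × 13% = CHF 32760
  CHF 65000 × 19% = CHF 12350
  → CHF 45110

Alternative minimum tax:
  Adjusted income: CHF 317000 + CHF 57500 + CHF 56000 = CHF 430500
  Exemption: 25% × (CHF 430500 − CHF 291000) = CHF 34875 ≥ CHF 31000, so the exemption is fully phased out
  Base: CHF 430500 − CHF 0 = CHF 430500
  CHF 430500 × 22% = CHF 94710

Excess of alternative minimum tax over regular tax: CHF 94710 − CHF 45110 = CHF 49600.

CHF 49600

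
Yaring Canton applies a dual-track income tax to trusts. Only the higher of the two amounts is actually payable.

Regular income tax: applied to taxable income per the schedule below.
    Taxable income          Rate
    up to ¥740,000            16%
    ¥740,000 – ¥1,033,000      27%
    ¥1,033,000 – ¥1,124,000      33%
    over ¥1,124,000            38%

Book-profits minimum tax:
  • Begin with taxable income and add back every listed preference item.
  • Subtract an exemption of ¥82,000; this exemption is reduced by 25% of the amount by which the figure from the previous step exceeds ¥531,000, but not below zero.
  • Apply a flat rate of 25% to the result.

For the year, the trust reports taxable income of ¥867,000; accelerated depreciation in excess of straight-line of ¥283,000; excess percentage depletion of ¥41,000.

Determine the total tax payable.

¥297,750

Book-profits minimum tax:
  Adjusted income: ¥867,000 + ¥283,000 + ¥41,000 = ¥1,191,000
  Exemption: 25% × (¥1,191,000 − ¥531,000) = ¥165,000 ≥ ¥82,000, so the exemption is fully phased out
  Base: ¥1,191,000 − ¥0 = ¥1,191,000
  ¥1,191,000 × 25% = ¥297,750

Regular income tax:
  ¥740,000 × 16% = ¥118,400
  ¥127,000 × 27% = ¥34,290
  → ¥152,690

¥297,750 > ¥152,690, so the book-profits minimum tax is the binding amount.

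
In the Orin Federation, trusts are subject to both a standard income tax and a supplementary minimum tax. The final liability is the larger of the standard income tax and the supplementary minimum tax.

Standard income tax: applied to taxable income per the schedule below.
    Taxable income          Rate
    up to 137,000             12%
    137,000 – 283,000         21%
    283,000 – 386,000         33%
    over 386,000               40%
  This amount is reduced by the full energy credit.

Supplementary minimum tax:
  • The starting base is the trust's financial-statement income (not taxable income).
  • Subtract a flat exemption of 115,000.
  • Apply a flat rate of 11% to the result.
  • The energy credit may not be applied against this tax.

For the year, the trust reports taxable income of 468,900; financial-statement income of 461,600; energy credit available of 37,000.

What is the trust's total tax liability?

77,250

Standard income tax:
  137,000 × 12% = 16,440
  146,000 × 21% = 30,660
  103,000 × 33% = 33,990
  82,900 × 40% = 33,160
  → 114,250
  Less energy credit 37,000 → 77,250

Supplementary minimum tax:
  Base (financial-statement income): 461,600
  Less exemption 115,000 → base 346,600
  346,600 × 11% = 38,126

77,250 > 38,126, so the standard income tax governs.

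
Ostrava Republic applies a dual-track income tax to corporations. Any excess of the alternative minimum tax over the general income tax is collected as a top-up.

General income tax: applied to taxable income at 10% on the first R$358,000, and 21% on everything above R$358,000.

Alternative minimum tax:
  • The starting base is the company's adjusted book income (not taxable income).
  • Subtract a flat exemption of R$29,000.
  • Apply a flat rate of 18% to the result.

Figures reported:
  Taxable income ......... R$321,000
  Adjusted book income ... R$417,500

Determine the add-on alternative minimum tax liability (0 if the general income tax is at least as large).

R$37,830

General income tax:
  R$321,000 × 10% = R$32,100

Alternative minimum tax:
  Base (adjusted book income): R$417,500
  Less exemption R$29,000 → base R$388,500
  R$388,500 × 18% = R$69,930

Excess of alternative minimum tax over general income tax: R$69,930 − R$32,100 = R$37,830.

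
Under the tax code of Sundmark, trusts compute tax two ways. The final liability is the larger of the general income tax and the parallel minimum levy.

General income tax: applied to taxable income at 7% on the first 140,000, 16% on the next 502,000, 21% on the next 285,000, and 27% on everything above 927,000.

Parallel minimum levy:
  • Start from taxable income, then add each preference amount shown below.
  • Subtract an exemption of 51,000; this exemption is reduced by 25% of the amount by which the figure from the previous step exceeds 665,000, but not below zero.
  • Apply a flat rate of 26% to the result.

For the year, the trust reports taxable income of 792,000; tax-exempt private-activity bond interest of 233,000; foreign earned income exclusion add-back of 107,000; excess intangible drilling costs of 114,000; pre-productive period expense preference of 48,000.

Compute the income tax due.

336,440

Parallel minimum levy:
  Adjusted income: 792,000 + 233,000 + 107,000 + 114,000 + 48,000 = 1,294,000
  Exemption: 25% × (1,294,000 − 665,000) = 157,250 ≥ 51,000, so the exemption is fully phased out
  Base: 1,294,000 − 0 = 1,294,000
  1,294,000 × 26% = 336,440

General income tax:
  140,000 × 7% = 9,800
  502,000 × 16% = 80,320
  150,000 × 21% = 31,500
  → 121,620

336,440 > 121,620, so the parallel minimum levy is the binding amount.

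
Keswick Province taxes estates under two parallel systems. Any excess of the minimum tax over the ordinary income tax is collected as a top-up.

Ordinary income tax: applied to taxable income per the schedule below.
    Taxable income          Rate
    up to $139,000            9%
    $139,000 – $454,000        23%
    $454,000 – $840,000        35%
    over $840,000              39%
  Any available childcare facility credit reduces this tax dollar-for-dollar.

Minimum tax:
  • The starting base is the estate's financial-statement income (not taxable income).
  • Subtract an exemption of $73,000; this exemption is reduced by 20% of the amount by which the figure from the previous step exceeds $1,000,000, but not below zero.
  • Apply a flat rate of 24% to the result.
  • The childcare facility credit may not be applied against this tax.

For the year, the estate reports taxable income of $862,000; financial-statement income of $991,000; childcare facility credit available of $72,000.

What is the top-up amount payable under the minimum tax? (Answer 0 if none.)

$63,680

Minimum tax:
  Base (financial-statement income): $991,000
  Exemption: $991,000 ≤ $1,000,000, so full $73,000 applies
  Base: $991,000 − $73,000 = $918,000
  $918,000 × 24% = $220,320

Ordinary income tax:
  $139,000 × 9% = $12,510
  $315,000 × 23% = $72,450
  $386,000 × 35% = $135,100
  $22,000 × 39% = $8,580
  → $228,640
  Less childcare facility credit $72,000 → $156,640

Excess of minimum tax over ordinary income tax: $220,320 − $156,640 = $63,680.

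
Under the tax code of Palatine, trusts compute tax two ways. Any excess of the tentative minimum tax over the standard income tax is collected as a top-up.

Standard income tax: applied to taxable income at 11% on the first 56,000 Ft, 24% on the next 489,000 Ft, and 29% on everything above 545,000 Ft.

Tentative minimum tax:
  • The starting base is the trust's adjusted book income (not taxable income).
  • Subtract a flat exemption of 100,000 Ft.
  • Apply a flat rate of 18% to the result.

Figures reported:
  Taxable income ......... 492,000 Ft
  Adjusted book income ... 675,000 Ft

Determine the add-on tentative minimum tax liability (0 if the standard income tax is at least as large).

0 Ft

Standard income tax:
  56,000 Ft × 11% = 6,160 Ft
  436,000 Ft × 24% = 104,640 Ft
  → 110,800 Ft

Tentative minimum tax:
  Base (adjusted book income): 675,000 Ft
  Less exemption 100,000 Ft → base 575,000 Ft
  575,000 Ft × 18% = 103,500 Ft

103,500 Ft ≤ 110,800 Ft, so no add-on is due.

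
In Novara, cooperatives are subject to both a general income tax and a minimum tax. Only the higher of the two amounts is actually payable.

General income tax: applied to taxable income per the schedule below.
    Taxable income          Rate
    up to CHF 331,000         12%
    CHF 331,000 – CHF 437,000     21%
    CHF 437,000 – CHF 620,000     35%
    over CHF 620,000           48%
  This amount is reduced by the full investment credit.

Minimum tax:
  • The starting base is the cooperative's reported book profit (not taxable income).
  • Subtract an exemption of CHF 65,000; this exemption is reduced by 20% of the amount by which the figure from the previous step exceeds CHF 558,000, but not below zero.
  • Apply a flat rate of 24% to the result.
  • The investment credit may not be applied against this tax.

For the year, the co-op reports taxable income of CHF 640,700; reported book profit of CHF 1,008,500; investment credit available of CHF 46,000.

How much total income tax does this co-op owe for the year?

CHF 242,040

Minimum tax:
  Base (reported book profit): CHF 1,008,500
  Exemption: 20% × (CHF 1,008,500 − CHF 558,000) = CHF 90,100 ≥ CHF 65,000, so the exemption is fully phased out
  Base: CHF 1,008,500 − CHF 0 = CHF 1,008,500
  CHF 1,008,500 × 24% = CHF 242,040

General income tax:
  CHF 331,000 × 12% = CHF 39,720
  CHF 106,000 × 21% = CHF 22,260
  CHF 183,000 × 35% = CHF 64,050
  CHF 20,700 × 48% = CHF 9,936
  → CHF 135,966
  Less investment credit CHF 46,000 → CHF 89,966

CHF 242,040 > CHF 89,966, so the minimum tax is the binding amount.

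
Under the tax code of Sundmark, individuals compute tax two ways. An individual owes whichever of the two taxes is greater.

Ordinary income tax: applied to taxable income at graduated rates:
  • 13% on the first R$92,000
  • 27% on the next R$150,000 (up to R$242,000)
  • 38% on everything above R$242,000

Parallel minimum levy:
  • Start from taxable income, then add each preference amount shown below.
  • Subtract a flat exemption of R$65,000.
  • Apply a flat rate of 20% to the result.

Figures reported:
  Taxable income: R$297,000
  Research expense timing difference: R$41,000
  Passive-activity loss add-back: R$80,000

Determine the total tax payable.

R$73,360

Parallel minimum levy:
  Adjusted income: R$297,000 + R$41,000 + R$80,000 = R$418,000
  Less exemption R$65,000 → base R$353,000
  R$353,000 × 20% = R$70,600

Ordinary income tax:
  R$92,000 × 13% = R$11,960
  R$150,000 × 27% = R$40,500
  R$55,000 × 38% = R$20,900
  → R$73,360

R$73,360 > R$70,600, so the ordinary income tax governs.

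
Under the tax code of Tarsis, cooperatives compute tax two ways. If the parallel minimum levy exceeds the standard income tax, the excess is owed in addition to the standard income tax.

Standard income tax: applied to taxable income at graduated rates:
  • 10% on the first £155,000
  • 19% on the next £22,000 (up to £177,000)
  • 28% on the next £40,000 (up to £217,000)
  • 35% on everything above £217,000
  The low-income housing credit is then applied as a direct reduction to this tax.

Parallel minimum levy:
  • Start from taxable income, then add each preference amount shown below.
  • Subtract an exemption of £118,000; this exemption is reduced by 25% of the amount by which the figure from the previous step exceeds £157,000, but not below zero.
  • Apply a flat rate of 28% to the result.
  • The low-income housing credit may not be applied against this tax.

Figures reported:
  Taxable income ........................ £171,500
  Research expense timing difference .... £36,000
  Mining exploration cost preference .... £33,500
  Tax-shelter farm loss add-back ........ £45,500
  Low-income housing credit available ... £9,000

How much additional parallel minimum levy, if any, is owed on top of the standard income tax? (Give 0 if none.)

Standard income tax:
  £155,000 × 10% = £15,500
  £16,500 × 19% = £3,135
  → £18,635
  Less low-income housing credit £9,000 → £9,635

Parallel minimum levy:
  Adjusted income: £171,500 + £36,000 + £33,500 + £45,500 = £286,500
  Exemption: £118,000 − 25% × (£286,500 − £157,000) = £118,000 − £32,375 = £85,625
  Base: £286,500 − £85,625 = £200,875
  £200,875 × 28% = £56,245

Excess of parallel minimum levy over standard income tax: £56,245 − £9,635 = £46,610.

£46,610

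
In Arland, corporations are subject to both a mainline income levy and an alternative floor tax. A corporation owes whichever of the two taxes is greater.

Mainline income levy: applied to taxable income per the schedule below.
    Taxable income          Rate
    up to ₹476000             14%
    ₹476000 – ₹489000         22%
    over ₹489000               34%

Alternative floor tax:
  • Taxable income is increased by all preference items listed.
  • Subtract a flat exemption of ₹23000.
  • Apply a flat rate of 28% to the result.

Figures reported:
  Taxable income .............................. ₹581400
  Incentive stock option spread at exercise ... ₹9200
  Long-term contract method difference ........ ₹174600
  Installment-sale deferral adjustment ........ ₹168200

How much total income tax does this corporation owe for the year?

Mainline income levy:
  ₹476000 × 14% = ₹66640
  ₹13000 × 22% = ₹2860
  ₹92400 × 34% = ₹31416
  → ₹100916

Alternative floor tax:
  Adjusted income: ₹581400 + ₹9200 + ₹174600 + ₹168200 = ₹933400
  Less exemption ₹23000 → base ₹910400
  ₹910400 × 28% = ₹254912

₹254912 > ₹100916, so the alternative floor tax is the binding amount.

₹254912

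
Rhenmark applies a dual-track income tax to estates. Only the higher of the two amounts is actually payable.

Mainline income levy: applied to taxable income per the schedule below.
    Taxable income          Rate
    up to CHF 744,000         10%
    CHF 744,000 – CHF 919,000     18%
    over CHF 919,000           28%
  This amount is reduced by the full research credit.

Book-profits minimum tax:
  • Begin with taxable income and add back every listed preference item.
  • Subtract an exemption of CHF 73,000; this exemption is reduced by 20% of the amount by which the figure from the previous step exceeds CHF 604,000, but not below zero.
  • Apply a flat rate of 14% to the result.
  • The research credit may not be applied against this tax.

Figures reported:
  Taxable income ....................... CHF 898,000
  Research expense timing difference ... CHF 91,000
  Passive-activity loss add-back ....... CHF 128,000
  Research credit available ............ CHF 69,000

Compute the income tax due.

CHF 156,380

Book-profits minimum tax:
  Adjusted income: CHF 898,000 + CHF 91,000 + CHF 128,000 = CHF 1,117,000
  Exemption: 20% × (CHF 1,117,000 − CHF 604,000) = CHF 102,600 ≥ CHF 73,000, so the exemption is fully phased out
  Base: CHF 1,117,000 − CHF 0 = CHF 1,117,000
  CHF 1,117,000 × 14% = CHF 156,380

Mainline income levy:
  CHF 744,000 × 10% = CHF 74,400
  CHF 154,000 × 18% = CHF 27,720
  → CHF 102,120
  Less research credit CHF 69,000 → CHF 33,120

CHF 156,380 > CHF 33,120, so the book-profits minimum tax is the binding amount.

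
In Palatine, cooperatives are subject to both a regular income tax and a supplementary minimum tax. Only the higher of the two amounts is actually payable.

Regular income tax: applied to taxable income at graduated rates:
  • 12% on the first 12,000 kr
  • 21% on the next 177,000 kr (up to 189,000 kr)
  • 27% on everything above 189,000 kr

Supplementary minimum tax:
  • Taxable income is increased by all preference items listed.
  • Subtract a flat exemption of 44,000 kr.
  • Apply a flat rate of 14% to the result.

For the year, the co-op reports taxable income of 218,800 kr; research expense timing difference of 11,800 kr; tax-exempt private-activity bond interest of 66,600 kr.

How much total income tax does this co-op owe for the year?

46,656 kr

Regular income tax:
  12,000 kr × 12% = 1,440 kr
  177,000 kr × 21% = 37,170 kr
  29,800 kr × 27% = 8,046 kr
  → 46,656 kr

Supplementary minimum tax:
  Adjusted income: 218,800 kr + 11,800 kr + 66,600 kr = 297,200 kr
  Less exemption 44,000 kr → base 253,200 kr
  253,200 kr × 14% = 35,448 kr

46,656 kr > 35,448 kr, so the regular income tax governs.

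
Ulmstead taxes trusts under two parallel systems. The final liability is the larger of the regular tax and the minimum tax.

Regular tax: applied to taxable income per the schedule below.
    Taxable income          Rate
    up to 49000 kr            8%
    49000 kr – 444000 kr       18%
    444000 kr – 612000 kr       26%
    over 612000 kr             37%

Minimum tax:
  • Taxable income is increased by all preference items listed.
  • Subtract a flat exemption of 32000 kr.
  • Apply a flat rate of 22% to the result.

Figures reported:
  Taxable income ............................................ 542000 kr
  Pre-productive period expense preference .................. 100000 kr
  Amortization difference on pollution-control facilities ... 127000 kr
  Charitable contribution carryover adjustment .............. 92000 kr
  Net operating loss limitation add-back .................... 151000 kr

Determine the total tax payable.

Regular tax:
  49000 kr × 8% = 3920 kr
  395000 kr × 18% = 71100 kr
  98000 kr × 26% = 25480 kr
  → 100500 kr

Minimum tax:
  Adjusted income: 542000 kr + 100000 kr + 127000 kr + 92000 kr + 151000 kr = 1012000 kr
  Less exemption 32000 kr → base 980000 kr
  980000 kr × 22% = 215600 kr

215600 kr > 100500 kr, so the minimum tax is the binding amount.

215600 kr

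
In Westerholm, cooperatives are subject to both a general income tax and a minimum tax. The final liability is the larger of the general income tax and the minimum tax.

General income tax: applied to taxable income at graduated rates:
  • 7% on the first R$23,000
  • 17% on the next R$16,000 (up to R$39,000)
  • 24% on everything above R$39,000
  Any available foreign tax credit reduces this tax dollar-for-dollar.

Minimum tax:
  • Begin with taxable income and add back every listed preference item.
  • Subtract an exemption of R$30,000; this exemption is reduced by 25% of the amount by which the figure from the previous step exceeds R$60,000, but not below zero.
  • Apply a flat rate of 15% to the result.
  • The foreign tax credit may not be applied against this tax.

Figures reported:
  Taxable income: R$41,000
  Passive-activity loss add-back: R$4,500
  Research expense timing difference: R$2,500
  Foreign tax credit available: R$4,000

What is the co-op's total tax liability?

R$2,700

General income tax:
  R$23,000 × 7% = R$1,610
  R$16,000 × 17% = R$2,720
  R$2,000 × 24% = R$480
  → R$4,810
  Less foreign tax credit R$4,000 → R$810

Minimum tax:
  Adjusted income: R$41,000 + R$4,500 + R$2,500 = R$48,000
  Exemption: R$48,000 ≤ R$60,000, so full R$30,000 applies
  Base: R$48,000 − R$30,000 = R$18,000
  R$18,000 × 15% = R$2,700

R$2,700 > R$810, so the minimum tax is the binding amount.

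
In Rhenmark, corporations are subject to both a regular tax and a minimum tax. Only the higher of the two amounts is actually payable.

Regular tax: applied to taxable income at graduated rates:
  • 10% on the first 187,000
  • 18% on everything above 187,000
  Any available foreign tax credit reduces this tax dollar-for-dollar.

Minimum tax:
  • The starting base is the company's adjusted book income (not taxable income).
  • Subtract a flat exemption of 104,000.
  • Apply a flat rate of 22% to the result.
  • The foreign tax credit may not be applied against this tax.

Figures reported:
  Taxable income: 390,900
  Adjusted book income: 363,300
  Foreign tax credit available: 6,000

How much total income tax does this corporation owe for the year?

Minimum tax:
  Base (adjusted book income): 363,300
  Less exemption 104,000 → base 259,300
  259,300 × 22% = 57,046

Regular tax:
  187,000 × 10% = 18,700
  203,900 × 18% = 36,702
  → 55,402
  Less foreign tax credit 6,000 → 49,402

57,046 > 49,402, so the minimum tax is the binding amount.

57,046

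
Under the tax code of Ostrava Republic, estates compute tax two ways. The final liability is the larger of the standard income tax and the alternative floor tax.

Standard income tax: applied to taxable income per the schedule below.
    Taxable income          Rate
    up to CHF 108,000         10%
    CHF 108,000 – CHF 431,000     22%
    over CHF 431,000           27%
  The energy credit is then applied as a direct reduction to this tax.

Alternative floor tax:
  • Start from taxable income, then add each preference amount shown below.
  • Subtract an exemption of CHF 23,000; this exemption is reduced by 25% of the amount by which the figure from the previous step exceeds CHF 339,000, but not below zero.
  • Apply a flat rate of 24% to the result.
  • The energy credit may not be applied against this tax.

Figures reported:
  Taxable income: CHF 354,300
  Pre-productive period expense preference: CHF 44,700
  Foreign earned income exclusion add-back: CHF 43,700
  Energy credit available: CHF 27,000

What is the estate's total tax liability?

CHF 106,248

Alternative floor tax:
  Adjusted income: CHF 354,300 + CHF 44,700 + CHF 43,700 = CHF 442,700
  Exemption: 25% × (CHF 442,700 − CHF 339,000) = CHF 25,925 ≥ CHF 23,000, so the exemption is fully phased out
  Base: CHF 442,700 − CHF 0 = CHF 442,700
  CHF 442,700 × 24% = CHF 106,248

Standard income tax:
  CHF 108,000 × 10% = CHF 10,800
  CHF 246,300 × 22% = CHF 54,186
  → CHF 64,986
  Less energy credit CHF 27,000 → CHF 37,986

CHF 106,248 > CHF 37,986, so the alternative floor tax is the binding amount.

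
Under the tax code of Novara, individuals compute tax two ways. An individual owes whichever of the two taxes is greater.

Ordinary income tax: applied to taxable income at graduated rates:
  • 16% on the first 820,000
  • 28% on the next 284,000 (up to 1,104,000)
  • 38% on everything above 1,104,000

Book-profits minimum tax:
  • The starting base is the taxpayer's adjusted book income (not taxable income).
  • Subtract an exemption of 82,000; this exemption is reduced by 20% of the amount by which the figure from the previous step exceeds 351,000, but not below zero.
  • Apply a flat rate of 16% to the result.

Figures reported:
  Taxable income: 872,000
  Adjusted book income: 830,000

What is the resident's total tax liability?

Book-profits minimum tax:
  Base (adjusted book income): 830,000
  Exemption: 20% × (830,000 − 351,000) = 95,800 ≥ 82,000, so the exemption is fully phased out
  Base: 830,000 − 0 = 830,000
  830,000 × 16% = 132,800

Ordinary income tax:
  820,000 × 16% = 131,200
  52,000 × 28% = 14,560
  → 145,760

145,760 > 132,800, so the ordinary income tax governs.

145,760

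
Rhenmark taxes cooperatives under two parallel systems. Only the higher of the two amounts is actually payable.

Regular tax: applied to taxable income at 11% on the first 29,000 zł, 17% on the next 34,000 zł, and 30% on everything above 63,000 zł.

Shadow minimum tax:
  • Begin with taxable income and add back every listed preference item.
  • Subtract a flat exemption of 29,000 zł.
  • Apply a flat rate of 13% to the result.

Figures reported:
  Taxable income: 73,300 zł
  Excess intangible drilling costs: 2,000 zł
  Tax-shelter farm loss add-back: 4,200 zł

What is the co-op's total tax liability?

Shadow minimum tax:
  Adjusted income: 73,300 zł + 2,000 zł + 4,200 zł = 79,500 zł
  Less exemption 29,000 zł → base 50,500 zł
  50,500 zł × 13% = 6,565 zł

Regular tax:
  29,000 zł × 11% = 3,190 zł
  34,000 zł × 17% = 5,780 zł
  10,300 zł × 30% = 3,090 zł
  → 12,060 zł

12,060 zł > 6,565 zł, so the regular tax governs.

12,060 zł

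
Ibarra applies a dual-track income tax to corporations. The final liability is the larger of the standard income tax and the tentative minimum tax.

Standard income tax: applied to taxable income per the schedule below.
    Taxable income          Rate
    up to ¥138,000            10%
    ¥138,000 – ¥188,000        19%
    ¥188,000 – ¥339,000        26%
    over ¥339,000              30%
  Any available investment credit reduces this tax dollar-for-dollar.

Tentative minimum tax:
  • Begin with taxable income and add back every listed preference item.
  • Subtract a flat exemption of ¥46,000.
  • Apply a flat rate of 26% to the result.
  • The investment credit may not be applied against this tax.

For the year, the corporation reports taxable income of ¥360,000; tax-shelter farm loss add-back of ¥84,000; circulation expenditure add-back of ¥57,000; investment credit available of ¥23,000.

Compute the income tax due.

Standard income tax:
  ¥138,000 × 10% = ¥13,800
  ¥50,000 × 19% = ¥9,500
  ¥151,000 × 26% = ¥39,260
  ¥21,000 × 30% = ¥6,300
  → ¥68,860
  Less investment credit ¥23,000 → ¥45,860

Tentative minimum tax:
  Adjusted income: ¥360,000 + ¥84,000 + ¥57,000 = ¥501,000
  Less exemption ¥46,000 → base ¥455,000
  ¥455,000 × 26% = ¥118,300

¥118,300 > ¥45,860, so the tentative minimum tax is the binding amount.

¥118,300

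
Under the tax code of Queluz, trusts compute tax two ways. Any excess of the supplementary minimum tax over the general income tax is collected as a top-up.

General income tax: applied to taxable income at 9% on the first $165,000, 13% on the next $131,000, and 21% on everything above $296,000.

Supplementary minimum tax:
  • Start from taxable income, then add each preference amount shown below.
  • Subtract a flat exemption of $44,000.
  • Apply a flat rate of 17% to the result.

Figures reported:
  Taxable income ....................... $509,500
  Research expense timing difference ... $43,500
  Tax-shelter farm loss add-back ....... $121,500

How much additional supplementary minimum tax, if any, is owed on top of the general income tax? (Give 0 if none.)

Supplementary minimum tax:
  Adjusted income: $509,500 + $43,500 + $121,500 = $674,500
  Less exemption $44,000 → base $630,500
  $630,500 × 17% = $107,185

General income tax:
  $165,000 × 9% = $14,850
  $131,000 × 13% = $17,030
  $213,500 × 21% = $44,835
  → $76,715

Excess of supplementary minimum tax over general income tax: $107,185 − $76,715 = $30,470.

$30,470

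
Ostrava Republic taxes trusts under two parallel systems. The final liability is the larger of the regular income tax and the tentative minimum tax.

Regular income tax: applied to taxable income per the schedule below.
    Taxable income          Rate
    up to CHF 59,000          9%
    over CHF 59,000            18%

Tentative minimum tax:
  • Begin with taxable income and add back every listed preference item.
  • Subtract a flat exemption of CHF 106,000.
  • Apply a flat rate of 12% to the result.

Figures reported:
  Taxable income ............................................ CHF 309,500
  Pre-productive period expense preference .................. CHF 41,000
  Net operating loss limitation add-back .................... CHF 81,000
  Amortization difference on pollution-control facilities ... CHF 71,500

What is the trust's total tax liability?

Tentative minimum tax:
  Adjusted income: CHF 309,500 + CHF 41,000 + CHF 81,000 + CHF 71,500 = CHF 503,000
  Less exemption CHF 106,000 → base CHF 397,000
  CHF 397,000 × 12% = CHF 47,640

Regular income tax:
  CHF 59,000 × 9% = CHF 5,310
  CHF 250,500 × 18% = CHF 45,090
  → CHF 50,400

CHF 50,400 > CHF 47,640, so the regular income tax governs.

CHF 50,400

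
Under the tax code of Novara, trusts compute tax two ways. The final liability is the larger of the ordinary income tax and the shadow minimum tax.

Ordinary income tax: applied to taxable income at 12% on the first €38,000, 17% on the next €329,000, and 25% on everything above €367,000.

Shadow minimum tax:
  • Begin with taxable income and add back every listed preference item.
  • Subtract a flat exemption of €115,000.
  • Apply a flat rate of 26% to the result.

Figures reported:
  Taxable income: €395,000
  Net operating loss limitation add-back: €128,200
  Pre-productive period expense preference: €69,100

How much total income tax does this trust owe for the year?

Shadow minimum tax:
  Adjusted income: €395,000 + €128,200 + €69,100 = €592,300
  Less exemption €115,000 → base €477,300
  €477,300 × 26% = €124,098

Ordinary income tax:
  €38,000 × 12% = €4,560
  €329,000 × 17% = €55,930
  €28,000 × 25% = €7,000
  → €67,490

€124,098 > €67,490, so the shadow minimum tax is the binding amount.

€124,098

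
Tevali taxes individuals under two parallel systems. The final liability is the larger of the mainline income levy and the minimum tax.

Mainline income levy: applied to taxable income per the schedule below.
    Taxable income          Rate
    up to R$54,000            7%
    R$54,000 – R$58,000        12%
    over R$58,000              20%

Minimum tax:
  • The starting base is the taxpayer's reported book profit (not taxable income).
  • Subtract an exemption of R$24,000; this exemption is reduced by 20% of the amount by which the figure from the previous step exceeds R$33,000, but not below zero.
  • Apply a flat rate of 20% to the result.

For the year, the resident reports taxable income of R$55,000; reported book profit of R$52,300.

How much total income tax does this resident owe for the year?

R$6,432

Mainline income levy:
  R$54,000 × 7% = R$3,780
  R$1,000 × 12% = R$120
  → R$3,900

Minimum tax:
  Base (reported book profit): R$52,300
  Exemption: R$24,000 − 20% × (R$52,300 − R$33,000) = R$24,000 − R$3,860 = R$20,140
  Base: R$52,300 − R$20,140 = R$32,160
  R$32,160 × 20% = R$6,432

R$6,432 > R$3,900, so the minimum tax is the binding amount.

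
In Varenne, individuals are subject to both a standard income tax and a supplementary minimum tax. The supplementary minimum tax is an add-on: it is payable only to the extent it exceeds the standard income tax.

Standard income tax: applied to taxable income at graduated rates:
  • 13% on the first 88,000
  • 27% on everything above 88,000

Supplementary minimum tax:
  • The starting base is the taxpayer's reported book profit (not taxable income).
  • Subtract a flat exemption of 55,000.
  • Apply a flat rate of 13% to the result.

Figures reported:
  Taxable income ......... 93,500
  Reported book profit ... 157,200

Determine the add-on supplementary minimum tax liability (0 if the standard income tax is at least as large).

Standard income tax:
  88,000 × 13% = 11,440
  5,500 × 27% = 1,485
  → 12,925

Supplementary minimum tax:
  Base (reported book profit): 157,200
  Less exemption 55,000 → base 102,200
  102,200 × 13% = 13,286

Excess of supplementary minimum tax over standard income tax: 13,286 − 12,925 = 361.

361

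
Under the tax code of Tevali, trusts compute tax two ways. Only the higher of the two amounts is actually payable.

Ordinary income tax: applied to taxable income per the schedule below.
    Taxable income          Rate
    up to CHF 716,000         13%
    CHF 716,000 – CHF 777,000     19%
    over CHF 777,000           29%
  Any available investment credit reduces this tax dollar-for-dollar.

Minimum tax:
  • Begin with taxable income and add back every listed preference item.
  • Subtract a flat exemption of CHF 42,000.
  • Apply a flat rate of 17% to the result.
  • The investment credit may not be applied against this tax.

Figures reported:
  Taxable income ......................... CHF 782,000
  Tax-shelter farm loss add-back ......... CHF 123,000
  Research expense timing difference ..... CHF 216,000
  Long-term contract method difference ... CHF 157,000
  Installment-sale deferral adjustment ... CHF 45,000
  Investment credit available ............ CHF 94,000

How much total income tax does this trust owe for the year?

Minimum tax:
  Adjusted income: CHF 782,000 + CHF 123,000 + CHF 216,000 + CHF 157,000 + CHF 45,000 = CHF 1,323,000
  Less exemption CHF 42,000 → base CHF 1,281,000
  CHF 1,281,000 × 17% = CHF 217,770

Ordinary income tax:
  CHF 716,000 × 13% = CHF 93,080
  CHF 61,000 × 19% = CHF 11,590
  CHF 5,000 × 29% = CHF 1,450
  → CHF 106,120
  Less investment credit CHF 94,000 → CHF 12,120

CHF 217,770 > CHF 12,120, so the minimum tax is the binding amount.

CHF 217,770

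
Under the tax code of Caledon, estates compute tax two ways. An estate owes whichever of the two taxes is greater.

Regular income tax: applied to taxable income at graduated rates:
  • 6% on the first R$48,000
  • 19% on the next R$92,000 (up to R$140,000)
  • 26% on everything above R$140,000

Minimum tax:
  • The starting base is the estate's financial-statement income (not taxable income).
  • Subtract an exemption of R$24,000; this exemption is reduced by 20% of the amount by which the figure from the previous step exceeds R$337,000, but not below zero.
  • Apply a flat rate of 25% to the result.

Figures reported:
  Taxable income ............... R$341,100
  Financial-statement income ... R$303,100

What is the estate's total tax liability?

R$72,646

Minimum tax:
  Base (financial-statement income): R$303,100
  Exemption: R$303,100 ≤ R$337,000, so full R$24,000 applies
  Base: R$303,100 − R$24,000 = R$279,100
  R$279,100 × 25% = R$69,775

Regular income tax:
  R$48,000 × 6% = R$2,880
  R$92,000 × 19% = R$17,480
  R$201,100 × 26% = R$52,286
  → R$72,646

R$72,646 > R$69,775, so the regular income tax governs.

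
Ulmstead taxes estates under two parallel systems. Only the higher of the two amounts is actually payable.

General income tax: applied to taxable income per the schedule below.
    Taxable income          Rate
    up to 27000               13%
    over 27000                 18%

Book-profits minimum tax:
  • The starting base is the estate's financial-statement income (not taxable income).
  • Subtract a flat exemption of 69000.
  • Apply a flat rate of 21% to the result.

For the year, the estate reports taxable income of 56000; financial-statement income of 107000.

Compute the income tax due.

8730

Book-profits minimum tax:
  Base (financial-statement income): 107000
  Less exemption 69000 → base 38000
  38000 × 21% = 7980

General income tax:
  27000 × 13% = 3510
  29000 × 18% = 5220
  → 8730

8730 > 7980, so the general income tax governs.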